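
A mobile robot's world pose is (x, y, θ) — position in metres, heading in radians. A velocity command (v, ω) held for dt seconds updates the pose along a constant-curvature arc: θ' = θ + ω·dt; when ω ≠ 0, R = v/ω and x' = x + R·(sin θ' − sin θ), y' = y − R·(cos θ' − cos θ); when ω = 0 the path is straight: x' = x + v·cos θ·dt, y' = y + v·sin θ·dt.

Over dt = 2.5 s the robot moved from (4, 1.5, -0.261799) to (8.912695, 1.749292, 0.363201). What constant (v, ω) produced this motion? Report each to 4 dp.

v = 2.0000, ω = 0.2500

Δθ = 0.363201 − -0.261799 = 0.625000
ω = Δθ/dt = 0.625000/2.5 = 0.2500
R = Δx/(sin θ' − sin θ) = 8.0000
v = R·ω = 8.0000·0.2500 = 2.0000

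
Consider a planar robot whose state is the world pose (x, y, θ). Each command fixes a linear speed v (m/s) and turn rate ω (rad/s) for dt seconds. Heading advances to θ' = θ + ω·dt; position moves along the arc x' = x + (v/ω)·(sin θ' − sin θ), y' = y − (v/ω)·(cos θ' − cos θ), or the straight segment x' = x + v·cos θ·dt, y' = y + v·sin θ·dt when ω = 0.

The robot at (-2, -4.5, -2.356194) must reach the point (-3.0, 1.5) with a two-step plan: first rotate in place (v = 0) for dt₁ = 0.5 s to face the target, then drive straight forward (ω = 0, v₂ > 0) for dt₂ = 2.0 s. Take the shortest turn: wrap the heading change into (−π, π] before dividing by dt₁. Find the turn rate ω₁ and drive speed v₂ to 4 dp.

heading to target = atan2(1.5−-4.5, -3−-2) = 1.7359
Δθ = wrap(1.7359 − -2.3562) = -2.1910; ω₁ = Δθ/dt₁ = -4.3821
distance = √((-3−-2)² + (1.5−-4.5)²) = 6.0828; v₂ = distance/dt₂ = 3.0414

ω₁ = -4.3821, v₂ = 3.0414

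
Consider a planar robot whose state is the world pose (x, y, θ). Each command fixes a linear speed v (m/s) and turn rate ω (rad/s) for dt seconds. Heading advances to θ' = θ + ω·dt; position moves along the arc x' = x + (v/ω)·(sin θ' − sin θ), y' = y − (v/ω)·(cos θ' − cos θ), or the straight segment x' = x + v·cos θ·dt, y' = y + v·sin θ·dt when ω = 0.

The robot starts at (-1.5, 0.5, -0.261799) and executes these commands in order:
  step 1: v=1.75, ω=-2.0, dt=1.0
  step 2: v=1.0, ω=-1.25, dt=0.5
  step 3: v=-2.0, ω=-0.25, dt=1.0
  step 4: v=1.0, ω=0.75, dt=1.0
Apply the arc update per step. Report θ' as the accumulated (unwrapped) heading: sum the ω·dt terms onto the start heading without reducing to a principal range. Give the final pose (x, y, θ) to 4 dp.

step 1: θ'=-2.2618 (R=-0.8750) → pose (-1.0522, -0.9028, -2.2618)
step 2: θ'=-2.8868 (R=-0.8000) → pose (-1.4670, -1.1672, -2.8868)
step 3: θ'=-3.1368 (R=8.0000) → pose (0.5110, -0.9090, -3.1368)
step 4: θ'=-2.3868 (R=1.3333) → pose (-0.3961, -1.2711, -2.3868)

(-0.3961, -1.2711, -2.3868)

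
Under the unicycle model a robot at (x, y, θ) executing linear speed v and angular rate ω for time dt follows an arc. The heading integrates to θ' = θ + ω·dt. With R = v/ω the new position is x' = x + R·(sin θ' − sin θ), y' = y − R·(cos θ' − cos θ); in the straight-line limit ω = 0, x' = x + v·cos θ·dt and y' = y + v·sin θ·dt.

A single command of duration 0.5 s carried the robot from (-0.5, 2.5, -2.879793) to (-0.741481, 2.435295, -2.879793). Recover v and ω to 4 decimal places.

v = 0.5000, ω = 0.0000

Δθ = -2.879793 − -2.879793 = 0.000000
ω = Δθ/dt = 0.000000/0.5 = 0.0000
ω = 0 → v = (Δx·cos θ + Δy·sin θ)/dt = 0.5000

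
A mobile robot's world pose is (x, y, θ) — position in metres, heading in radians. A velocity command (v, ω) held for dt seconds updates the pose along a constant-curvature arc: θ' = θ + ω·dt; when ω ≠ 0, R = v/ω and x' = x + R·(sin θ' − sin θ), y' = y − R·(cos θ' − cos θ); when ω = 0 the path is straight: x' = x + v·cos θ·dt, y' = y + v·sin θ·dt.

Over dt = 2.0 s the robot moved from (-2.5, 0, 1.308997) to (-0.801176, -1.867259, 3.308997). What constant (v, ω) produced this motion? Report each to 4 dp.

v = -1.5000, ω = 1.0000

Δθ = 3.308997 − 1.308997 = 2.000000
ω = Δθ/dt = 2.000000/2.0 = 1.0000
R = −Δy/(cos θ' − cos θ) = -1.5000
v = R·ω = -1.5000·1.0000 = -1.5000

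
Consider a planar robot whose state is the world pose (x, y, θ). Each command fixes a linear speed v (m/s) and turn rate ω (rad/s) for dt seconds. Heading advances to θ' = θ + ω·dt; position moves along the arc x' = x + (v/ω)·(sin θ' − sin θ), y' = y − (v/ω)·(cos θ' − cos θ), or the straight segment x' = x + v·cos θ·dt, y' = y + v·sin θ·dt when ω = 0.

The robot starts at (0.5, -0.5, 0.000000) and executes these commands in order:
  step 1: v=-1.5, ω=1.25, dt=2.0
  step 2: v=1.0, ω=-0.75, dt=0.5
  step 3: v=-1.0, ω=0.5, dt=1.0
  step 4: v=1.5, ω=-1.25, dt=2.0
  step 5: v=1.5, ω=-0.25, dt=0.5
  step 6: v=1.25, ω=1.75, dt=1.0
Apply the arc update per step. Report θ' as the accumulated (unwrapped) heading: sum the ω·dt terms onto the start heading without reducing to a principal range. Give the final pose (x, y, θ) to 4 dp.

step 1: θ'=2.5000 (R=-1.2000) → pose (-0.2182, -2.6614, 2.5000)
step 2: θ'=2.1250 (R=-1.3333) → pose (-0.5540, -2.2949, 2.1250)
step 3: θ'=2.6250 (R=-2.0000) → pose (0.1588, -2.9814, 2.6250)
step 4: θ'=0.1250 (R=-1.2000) → pose (0.6019, -0.7473, 0.1250)
step 5: θ'=0.0000 (R=-6.0000) → pose (1.3500, -0.7005, 0.0000)
step 6: θ'=1.7500 (R=0.7143) → pose (2.0528, 0.1411, 1.7500)

(2.0528, 0.1411, 1.7500)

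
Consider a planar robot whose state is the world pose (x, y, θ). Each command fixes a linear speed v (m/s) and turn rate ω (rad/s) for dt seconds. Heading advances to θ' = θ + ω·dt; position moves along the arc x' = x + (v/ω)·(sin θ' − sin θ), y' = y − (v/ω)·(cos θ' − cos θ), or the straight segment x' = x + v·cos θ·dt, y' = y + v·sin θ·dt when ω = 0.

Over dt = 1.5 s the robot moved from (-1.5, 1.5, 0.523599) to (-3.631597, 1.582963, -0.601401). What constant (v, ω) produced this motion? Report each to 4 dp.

v = -1.5000, ω = -0.7500

Δθ = -0.601401 − 0.523599 = -1.125000
ω = Δθ/dt = -1.125000/1.5 = -0.7500
R = Δx/(sin θ' − sin θ) = 2.0000
v = R·ω = 2.0000·-0.7500 = -1.5000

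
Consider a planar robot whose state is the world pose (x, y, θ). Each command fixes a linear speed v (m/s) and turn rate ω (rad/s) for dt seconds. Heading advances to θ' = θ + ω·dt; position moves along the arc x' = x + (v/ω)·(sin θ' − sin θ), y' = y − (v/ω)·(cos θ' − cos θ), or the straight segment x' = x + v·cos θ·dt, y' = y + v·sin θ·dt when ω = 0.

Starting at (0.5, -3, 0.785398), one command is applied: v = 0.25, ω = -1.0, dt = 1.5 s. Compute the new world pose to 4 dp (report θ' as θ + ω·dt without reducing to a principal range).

(0.8406, -2.9879, -0.7146)

θ' = 0.7854 + -1.0·1.5 = -0.7146
R = v/ω = 0.25/-1.0 = -0.2500
x' = 0.5 + -0.2500·(sin -0.7146 − sin 0.7854) = 0.8406
y' = -3 − -0.2500·(cos -0.7146 − cos 0.7854) = -2.9879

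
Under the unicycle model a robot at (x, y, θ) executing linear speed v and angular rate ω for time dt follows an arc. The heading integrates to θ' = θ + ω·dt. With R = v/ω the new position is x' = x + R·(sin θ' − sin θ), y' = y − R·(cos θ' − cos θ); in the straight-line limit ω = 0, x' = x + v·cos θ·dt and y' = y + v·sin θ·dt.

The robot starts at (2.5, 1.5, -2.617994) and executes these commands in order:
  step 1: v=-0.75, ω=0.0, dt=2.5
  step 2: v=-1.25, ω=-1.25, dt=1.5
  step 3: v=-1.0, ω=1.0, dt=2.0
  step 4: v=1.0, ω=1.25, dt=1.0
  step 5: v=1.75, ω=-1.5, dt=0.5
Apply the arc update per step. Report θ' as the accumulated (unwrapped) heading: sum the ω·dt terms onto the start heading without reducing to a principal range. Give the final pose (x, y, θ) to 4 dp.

(6.8655, -0.5390, -1.9930)

step 1: θ'=-2.6180 (straight) → pose (4.1238, 2.4375, -2.6180)
step 2: θ'=-4.4930 (R=1.0000) → pose (5.5998, 1.7891, -4.4930)
step 3: θ'=-2.4930 (R=-1.0000) → pose (7.1799, 1.2098, -2.4930)
step 4: θ'=-1.2430 (R=0.8000) → pose (6.9058, 0.3147, -1.2430)
step 5: θ'=-1.9930 (R=-1.1667) → pose (6.8655, -0.5390, -1.9930)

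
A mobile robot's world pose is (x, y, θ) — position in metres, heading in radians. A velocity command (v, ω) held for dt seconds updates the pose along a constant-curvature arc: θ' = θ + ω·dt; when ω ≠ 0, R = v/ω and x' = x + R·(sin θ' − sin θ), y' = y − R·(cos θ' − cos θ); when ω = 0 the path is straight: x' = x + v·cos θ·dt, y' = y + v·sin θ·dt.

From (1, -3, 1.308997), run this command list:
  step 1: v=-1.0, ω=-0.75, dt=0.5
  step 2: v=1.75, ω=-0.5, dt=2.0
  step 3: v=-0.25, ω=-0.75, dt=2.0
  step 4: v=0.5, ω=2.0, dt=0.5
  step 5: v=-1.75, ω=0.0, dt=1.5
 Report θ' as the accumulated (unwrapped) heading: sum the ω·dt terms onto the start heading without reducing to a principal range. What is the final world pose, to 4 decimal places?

step 1: θ'=0.9340 (R=1.3333) → pose (0.7841, -3.4477, 0.9340)
step 2: θ'=-0.0660 (R=-3.5000) → pose (3.8290, -2.0366, -0.0660)
step 3: θ'=-1.5660 (R=0.3333) → pose (3.5176, -1.7055, -1.5660)
step 4: θ'=-0.5660 (R=0.2500) → pose (3.6335, -1.9154, -0.5660)
step 5: θ'=-0.5660 (straight) → pose (1.4179, -0.5077, -0.5660)

(1.4179, -0.5077, -0.5660)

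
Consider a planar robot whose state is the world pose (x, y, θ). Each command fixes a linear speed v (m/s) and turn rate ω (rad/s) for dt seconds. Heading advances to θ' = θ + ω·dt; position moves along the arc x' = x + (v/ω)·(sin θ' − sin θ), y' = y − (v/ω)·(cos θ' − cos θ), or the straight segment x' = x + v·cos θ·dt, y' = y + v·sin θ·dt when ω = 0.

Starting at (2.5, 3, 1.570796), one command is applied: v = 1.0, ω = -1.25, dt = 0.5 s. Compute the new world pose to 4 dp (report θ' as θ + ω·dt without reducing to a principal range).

(2.6512, 3.4681, 0.9458)

θ' = 1.5708 + -1.25·0.5 = 0.9458
R = v/ω = 1.0/-1.25 = -0.8000
x' = 2.5 + -0.8000·(sin 0.9458 − sin 1.5708) = 2.6512
y' = 3 − -0.8000·(cos 0.9458 − cos 1.5708) = 3.4681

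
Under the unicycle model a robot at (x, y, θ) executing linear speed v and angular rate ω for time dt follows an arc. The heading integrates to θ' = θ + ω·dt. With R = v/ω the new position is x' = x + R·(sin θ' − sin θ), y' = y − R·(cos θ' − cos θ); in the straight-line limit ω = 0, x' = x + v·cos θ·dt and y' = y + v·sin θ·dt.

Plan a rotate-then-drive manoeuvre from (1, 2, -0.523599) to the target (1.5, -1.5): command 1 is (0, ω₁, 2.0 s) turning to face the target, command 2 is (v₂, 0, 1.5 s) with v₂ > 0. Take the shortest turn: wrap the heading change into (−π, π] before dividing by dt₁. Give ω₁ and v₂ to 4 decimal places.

heading to target = atan2(-1.5−2, 1.5−1) = -1.4289
Δθ = wrap(-1.4289 − -0.5236) = -0.9053; ω₁ = Δθ/dt₁ = -0.4527
distance = √((1.5−1)² + (-1.5−2)²) = 3.5355; v₂ = distance/dt₂ = 2.3570

ω₁ = -0.4527, v₂ = 2.3570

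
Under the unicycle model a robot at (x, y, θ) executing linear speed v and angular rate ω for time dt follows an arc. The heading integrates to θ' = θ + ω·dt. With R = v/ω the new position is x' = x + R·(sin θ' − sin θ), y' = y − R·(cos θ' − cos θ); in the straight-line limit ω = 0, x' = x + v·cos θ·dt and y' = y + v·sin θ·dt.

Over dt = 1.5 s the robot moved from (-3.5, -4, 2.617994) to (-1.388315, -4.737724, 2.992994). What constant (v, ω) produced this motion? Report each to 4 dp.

v = -1.5000, ω = 0.2500

Δθ = 2.992994 − 2.617994 = 0.375000
ω = Δθ/dt = 0.375000/1.5 = 0.2500
R = Δx/(sin θ' − sin θ) = -6.0000
v = R·ω = -6.0000·0.2500 = -1.5000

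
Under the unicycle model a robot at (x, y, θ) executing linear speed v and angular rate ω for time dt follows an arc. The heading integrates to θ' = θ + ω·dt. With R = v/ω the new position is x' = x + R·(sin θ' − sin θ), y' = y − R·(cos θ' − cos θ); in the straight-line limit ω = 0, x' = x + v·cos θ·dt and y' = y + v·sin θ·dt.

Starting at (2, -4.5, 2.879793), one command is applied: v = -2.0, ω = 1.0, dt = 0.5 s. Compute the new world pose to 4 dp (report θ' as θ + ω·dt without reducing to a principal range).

θ' = 2.8798 + 1.0·0.5 = 3.3798
R = v/ω = -2.0/1.0 = -2.0000
x' = 2 + -2.0000·(sin 3.3798 − sin 2.8798) = 2.9895
y' = -4.5 − -2.0000·(cos 3.3798 − cos 2.8798) = -4.5117

(2.9895, -4.5117, 3.3798)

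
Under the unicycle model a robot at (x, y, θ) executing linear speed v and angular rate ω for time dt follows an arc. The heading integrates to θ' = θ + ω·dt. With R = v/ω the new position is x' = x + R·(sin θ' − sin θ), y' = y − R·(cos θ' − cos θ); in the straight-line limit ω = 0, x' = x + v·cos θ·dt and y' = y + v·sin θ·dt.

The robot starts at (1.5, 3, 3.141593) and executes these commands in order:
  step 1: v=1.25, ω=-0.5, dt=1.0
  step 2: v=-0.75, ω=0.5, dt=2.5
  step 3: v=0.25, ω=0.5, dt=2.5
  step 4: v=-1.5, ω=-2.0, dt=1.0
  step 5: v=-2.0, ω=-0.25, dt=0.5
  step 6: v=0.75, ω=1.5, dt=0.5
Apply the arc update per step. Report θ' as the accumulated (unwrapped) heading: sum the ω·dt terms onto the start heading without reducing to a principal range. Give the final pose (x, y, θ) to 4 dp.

(3.2537, 3.8600, 3.7666)

step 1: θ'=2.6416 (R=-2.5000) → pose (0.3014, 3.3060, 2.6416)
step 2: θ'=3.8916 (R=-1.5000) → pose (2.0430, 3.5249, 3.8916)
step 3: θ'=5.1416 (R=0.5000) → pose (1.9292, 2.9510, 5.1416)
step 4: θ'=3.1416 (R=0.7500) → pose (2.6112, 4.0131, 3.1416)
step 5: θ'=3.0166 (R=8.0000) → pose (3.6086, 3.9507, 3.0166)
step 6: θ'=3.7666 (R=0.5000) → pose (3.2537, 3.8600, 3.7666)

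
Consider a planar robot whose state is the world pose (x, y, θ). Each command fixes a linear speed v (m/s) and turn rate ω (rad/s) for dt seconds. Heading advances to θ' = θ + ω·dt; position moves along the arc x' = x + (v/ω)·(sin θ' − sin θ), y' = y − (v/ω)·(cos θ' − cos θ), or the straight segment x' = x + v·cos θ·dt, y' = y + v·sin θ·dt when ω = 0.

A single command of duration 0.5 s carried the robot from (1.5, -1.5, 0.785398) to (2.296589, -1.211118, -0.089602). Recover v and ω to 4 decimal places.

v = 1.7500, ω = -1.7500

Δθ = -0.089602 − 0.785398 = -0.875000
ω = Δθ/dt = -0.875000/0.5 = -1.7500
R = Δx/(sin θ' − sin θ) = -1.0000
v = R·ω = -1.0000·-1.7500 = 1.7500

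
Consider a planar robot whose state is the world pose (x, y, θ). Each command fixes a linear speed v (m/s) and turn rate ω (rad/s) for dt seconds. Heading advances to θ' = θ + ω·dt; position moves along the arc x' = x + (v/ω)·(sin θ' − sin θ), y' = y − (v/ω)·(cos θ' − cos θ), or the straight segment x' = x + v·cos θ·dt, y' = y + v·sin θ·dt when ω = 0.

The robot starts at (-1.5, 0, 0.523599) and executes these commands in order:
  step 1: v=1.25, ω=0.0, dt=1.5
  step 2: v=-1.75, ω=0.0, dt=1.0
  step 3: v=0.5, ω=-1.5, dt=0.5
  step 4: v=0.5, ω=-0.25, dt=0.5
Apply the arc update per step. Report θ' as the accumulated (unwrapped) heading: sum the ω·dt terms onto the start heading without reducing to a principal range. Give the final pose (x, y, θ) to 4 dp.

step 1: θ'=0.5236 (straight) → pose (0.1238, 0.9375, 0.5236)
step 2: θ'=0.5236 (straight) → pose (-1.3917, 0.0625, 0.5236)
step 3: θ'=-0.2264 (R=-0.3333) → pose (-1.1503, 0.0987, -0.2264)
step 4: θ'=-0.3514 (R=-2.0000) → pose (-0.9108, 0.0275, -0.3514)

(-0.9108, 0.0275, -0.3514)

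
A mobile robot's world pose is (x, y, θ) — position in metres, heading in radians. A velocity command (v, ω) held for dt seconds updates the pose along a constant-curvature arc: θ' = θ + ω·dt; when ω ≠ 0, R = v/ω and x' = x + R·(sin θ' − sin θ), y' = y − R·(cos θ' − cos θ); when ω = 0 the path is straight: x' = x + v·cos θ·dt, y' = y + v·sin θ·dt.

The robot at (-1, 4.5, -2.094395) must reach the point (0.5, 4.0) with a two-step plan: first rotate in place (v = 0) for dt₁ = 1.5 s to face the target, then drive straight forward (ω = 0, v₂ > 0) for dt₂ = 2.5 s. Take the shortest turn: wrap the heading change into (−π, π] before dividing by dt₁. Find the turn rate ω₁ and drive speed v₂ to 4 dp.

heading to target = atan2(4−4.5, 0.5−-1) = -0.3218
Δθ = wrap(-0.3218 − -2.0944) = 1.7726; ω₁ = Δθ/dt₁ = 1.1818
distance = √((0.5−-1)² + (4−4.5)²) = 1.5811; v₂ = distance/dt₂ = 0.6325

ω₁ = 1.1818, v₂ = 0.6325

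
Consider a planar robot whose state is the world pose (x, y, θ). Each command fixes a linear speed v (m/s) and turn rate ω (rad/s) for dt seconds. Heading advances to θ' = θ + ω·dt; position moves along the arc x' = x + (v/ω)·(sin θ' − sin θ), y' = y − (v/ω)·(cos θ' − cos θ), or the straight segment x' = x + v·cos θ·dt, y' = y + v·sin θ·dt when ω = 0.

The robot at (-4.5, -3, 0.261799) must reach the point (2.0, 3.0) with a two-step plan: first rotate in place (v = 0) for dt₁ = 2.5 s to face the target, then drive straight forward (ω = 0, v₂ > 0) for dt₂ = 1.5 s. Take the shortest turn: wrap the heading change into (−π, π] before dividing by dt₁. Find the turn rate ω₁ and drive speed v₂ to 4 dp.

heading to target = atan2(3−-3, 2−-4.5) = 0.7454
Δθ = wrap(0.7454 − 0.2618) = 0.4836; ω₁ = Δθ/dt₁ = 0.1934
distance = √((2−-4.5)² + (3−-3)²) = 8.8459; v₂ = distance/dt₂ = 5.8973

ω₁ = 0.1934, v₂ = 5.8973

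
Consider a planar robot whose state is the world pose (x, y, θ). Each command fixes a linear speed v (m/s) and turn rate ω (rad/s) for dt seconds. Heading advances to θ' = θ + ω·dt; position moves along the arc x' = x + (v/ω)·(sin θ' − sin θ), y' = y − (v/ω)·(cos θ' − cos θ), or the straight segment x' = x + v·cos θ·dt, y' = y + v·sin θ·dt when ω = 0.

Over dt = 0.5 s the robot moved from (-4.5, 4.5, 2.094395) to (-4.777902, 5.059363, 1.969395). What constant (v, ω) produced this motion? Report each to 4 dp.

v = 1.2500, ω = -0.2500

Δθ = 1.969395 − 2.094395 = -0.125000
ω = Δθ/dt = -0.125000/0.5 = -0.2500
R = −Δy/(cos θ' − cos θ) = -5.0000
v = R·ω = -5.0000·-0.2500 = 1.2500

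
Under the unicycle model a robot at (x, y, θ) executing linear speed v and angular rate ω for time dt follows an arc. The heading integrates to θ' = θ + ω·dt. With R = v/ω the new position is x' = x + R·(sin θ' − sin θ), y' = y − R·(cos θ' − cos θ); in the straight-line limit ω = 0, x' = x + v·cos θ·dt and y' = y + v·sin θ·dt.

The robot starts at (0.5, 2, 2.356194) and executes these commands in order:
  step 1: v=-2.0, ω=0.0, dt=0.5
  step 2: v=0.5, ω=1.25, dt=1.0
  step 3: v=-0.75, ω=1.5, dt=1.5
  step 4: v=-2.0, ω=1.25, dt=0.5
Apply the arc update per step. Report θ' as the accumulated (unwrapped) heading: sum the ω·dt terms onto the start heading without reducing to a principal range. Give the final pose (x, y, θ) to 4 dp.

step 1: θ'=2.3562 (straight) → pose (1.2071, 1.2929, 2.3562)
step 2: θ'=3.6062 (R=0.4000) → pose (0.7450, 1.3677, 3.6062)
step 3: θ'=5.8562 (R=-0.5000) → pose (0.7281, 2.2698, 5.8562)
step 4: θ'=6.4812 (R=-1.6000) → pose (-0.2493, 2.3821, 6.4812)

(-0.2493, 2.3821, 6.4812)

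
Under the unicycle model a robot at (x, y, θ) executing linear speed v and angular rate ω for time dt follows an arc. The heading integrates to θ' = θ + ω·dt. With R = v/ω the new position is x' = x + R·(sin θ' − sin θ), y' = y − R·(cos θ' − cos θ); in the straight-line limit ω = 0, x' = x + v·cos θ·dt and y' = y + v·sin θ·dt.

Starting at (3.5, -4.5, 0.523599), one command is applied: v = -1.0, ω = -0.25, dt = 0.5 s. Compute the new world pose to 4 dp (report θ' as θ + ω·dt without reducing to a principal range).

(3.0525, -4.7223, 0.3986)

θ' = 0.5236 + -0.25·0.5 = 0.3986
R = v/ω = -1.0/-0.25 = 4.0000
x' = 3.5 + 4.0000·(sin 0.3986 − sin 0.5236) = 3.0525
y' = -4.5 − 4.0000·(cos 0.3986 − cos 0.5236) = -4.7223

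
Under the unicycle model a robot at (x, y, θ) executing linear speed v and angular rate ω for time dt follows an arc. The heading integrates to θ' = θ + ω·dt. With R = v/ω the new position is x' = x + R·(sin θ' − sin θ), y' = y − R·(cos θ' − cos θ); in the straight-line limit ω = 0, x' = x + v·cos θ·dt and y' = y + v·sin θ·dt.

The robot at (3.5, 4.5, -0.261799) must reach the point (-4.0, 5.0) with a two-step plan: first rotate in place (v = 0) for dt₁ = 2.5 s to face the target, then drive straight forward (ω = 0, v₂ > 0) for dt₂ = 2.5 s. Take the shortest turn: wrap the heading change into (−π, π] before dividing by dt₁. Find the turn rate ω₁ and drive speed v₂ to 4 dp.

heading to target = atan2(5−4.5, -4−3.5) = 3.0750
Δθ = wrap(3.0750 − -0.2618) = -2.9464; ω₁ = Δθ/dt₁ = -1.1785
distance = √((-4−3.5)² + (5−4.5)²) = 7.5166; v₂ = distance/dt₂ = 3.0067

ω₁ = -1.1785, v₂ = 3.0067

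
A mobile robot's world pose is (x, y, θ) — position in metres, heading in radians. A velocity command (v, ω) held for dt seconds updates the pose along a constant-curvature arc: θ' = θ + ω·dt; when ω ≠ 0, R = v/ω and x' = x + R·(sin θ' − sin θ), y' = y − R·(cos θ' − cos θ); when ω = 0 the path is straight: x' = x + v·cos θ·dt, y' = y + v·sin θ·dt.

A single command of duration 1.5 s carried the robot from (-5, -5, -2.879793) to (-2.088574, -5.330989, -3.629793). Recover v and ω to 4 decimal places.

Δθ = -3.629793 − -2.879793 = -0.750000
ω = Δθ/dt = -0.750000/1.5 = -0.5000
R = Δx/(sin θ' − sin θ) = 4.0000
v = R·ω = 4.0000·-0.5000 = -2.0000

v = -2.0000, ω = -0.5000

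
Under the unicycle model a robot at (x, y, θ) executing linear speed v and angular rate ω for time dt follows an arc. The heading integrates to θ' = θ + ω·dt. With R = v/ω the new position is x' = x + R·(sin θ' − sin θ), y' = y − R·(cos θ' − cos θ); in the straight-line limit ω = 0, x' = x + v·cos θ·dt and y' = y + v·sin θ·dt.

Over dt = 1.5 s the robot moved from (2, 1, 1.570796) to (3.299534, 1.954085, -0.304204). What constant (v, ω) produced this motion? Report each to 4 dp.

Δθ = -0.304204 − 1.570796 = -1.875000
ω = Δθ/dt = -1.875000/1.5 = -1.2500
R = Δx/(sin θ' − sin θ) = -1.0000
v = R·ω = -1.0000·-1.2500 = 1.2500

v = 1.2500, ω = -1.2500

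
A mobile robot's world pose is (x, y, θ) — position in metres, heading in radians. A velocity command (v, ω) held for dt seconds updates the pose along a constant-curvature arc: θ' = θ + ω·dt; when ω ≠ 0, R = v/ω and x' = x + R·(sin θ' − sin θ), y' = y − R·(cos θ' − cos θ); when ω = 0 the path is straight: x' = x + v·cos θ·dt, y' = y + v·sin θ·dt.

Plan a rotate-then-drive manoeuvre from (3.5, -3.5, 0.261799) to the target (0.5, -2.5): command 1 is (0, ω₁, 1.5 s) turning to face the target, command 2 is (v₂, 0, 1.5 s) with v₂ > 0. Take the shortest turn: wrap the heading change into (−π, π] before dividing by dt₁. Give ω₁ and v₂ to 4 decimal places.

ω₁ = 1.7054, v₂ = 2.1082

heading to target = atan2(-2.5−-3.5, 0.5−3.5) = 2.8198
Δθ = wrap(2.8198 − 0.2618) = 2.5580; ω₁ = Δθ/dt₁ = 1.7054
distance = √((0.5−3.5)² + (-2.5−-3.5)²) = 3.1623; v₂ = distance/dt₂ = 2.1082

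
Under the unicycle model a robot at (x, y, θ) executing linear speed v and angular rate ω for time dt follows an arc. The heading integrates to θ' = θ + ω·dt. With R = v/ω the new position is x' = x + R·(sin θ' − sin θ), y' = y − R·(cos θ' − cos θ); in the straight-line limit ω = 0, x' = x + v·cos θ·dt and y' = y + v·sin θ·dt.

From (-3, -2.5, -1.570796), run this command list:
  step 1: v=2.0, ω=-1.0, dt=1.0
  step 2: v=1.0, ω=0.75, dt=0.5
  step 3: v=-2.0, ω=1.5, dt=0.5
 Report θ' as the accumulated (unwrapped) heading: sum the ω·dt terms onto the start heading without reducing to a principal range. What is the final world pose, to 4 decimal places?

(-4.0386, -3.5784, -1.4458)

step 1: θ'=-2.5708 (R=-2.0000) → pose (-3.9194, -4.1829, -2.5708)
step 2: θ'=-2.1958 (R=1.3333) → pose (-4.2803, -4.5248, -2.1958)
step 3: θ'=-1.4458 (R=-1.3333) → pose (-4.0386, -3.5784, -1.4458)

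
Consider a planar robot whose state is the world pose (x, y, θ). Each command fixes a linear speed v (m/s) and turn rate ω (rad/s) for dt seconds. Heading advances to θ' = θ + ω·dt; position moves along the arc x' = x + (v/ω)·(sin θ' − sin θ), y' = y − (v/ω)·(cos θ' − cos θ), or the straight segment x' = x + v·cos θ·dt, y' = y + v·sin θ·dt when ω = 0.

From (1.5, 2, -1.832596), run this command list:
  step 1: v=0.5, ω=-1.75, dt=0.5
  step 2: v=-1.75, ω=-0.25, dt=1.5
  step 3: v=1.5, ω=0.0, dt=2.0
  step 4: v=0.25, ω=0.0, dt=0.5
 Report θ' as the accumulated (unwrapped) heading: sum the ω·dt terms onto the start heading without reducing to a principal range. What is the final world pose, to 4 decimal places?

(0.7554, 2.2672, -3.0826)

step 1: θ'=-2.7076 (R=-0.2857) → pose (1.3442, 1.8147, -2.7076)
step 2: θ'=-3.0826 (R=7.0000) → pose (3.8749, 2.4515, -3.0826)
step 3: θ'=-3.0826 (straight) → pose (0.8801, 2.2746, -3.0826)
step 4: θ'=-3.0826 (straight) → pose (0.7554, 2.2672, -3.0826)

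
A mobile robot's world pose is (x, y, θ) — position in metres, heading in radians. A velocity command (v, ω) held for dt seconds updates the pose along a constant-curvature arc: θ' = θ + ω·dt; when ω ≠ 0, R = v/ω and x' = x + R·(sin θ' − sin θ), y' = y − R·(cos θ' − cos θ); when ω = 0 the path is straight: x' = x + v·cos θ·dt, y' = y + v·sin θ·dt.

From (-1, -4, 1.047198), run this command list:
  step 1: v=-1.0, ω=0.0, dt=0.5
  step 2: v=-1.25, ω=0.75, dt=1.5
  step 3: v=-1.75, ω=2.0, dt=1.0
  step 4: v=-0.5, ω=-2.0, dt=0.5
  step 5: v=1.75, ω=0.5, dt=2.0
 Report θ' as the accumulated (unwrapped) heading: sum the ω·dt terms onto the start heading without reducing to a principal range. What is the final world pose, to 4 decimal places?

(-2.3968, -7.7413, 4.1722)

step 1: θ'=1.0472 (straight) → pose (-1.2500, -4.4330, 1.0472)
step 2: θ'=2.1722 (R=-1.6667) → pose (-1.1809, -6.2093, 2.1722)
step 3: θ'=4.1722 (R=-0.8750) → pose (0.2910, -6.1643, 4.1722)
step 4: θ'=3.1722 (R=0.2500) → pose (0.4978, -6.0430, 3.1722)
step 5: θ'=4.1722 (R=3.5000) → pose (-2.3968, -7.7413, 4.1722)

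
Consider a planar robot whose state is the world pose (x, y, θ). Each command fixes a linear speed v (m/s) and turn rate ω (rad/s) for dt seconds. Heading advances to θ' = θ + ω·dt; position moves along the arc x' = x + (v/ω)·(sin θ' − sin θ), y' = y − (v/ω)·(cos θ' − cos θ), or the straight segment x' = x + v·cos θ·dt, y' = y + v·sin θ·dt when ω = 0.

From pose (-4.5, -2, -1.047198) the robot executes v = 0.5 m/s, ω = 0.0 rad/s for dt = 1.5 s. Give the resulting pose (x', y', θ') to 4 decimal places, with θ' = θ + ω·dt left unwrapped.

θ' = -1.0472 + 0.0·1.5 = -1.0472
ω = 0 → straight: x' = -4.5 + 0.5·cos(-1.0472)·1.5 = -4.1250
y' = -2 + 0.5·sin(-1.0472)·1.5 = -2.6495

(-4.1250, -2.6495, -1.0472)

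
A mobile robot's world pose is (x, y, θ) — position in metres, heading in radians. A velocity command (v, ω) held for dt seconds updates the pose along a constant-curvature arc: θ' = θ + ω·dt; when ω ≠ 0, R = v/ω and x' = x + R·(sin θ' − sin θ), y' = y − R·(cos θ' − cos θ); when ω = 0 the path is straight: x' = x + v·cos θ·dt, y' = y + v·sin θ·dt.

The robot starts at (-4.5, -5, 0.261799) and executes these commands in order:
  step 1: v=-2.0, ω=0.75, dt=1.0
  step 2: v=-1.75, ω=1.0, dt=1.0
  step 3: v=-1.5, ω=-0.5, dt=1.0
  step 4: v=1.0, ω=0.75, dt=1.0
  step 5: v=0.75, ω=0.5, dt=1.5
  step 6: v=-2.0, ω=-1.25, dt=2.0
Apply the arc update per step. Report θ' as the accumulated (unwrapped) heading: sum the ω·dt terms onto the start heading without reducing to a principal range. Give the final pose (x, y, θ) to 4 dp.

(-6.5765, -10.8158, 0.5118)

step 1: θ'=1.0118 (R=-2.6667) → pose (-6.0706, -6.1616, 1.0118)
step 2: θ'=2.0118 (R=-1.7500) → pose (-6.1695, -7.8366, 2.0118)
step 3: θ'=1.5118 (R=3.0000) → pose (-5.8877, -9.2941, 1.5118)
step 4: θ'=2.2618 (R=1.3333) → pose (-6.1913, -8.3657, 2.2618)
step 5: θ'=3.0118 (R=1.5000) → pose (-7.1530, -7.8343, 3.0118)
step 6: θ'=0.5118 (R=1.6000) → pose (-6.5765, -10.8158, 0.5118)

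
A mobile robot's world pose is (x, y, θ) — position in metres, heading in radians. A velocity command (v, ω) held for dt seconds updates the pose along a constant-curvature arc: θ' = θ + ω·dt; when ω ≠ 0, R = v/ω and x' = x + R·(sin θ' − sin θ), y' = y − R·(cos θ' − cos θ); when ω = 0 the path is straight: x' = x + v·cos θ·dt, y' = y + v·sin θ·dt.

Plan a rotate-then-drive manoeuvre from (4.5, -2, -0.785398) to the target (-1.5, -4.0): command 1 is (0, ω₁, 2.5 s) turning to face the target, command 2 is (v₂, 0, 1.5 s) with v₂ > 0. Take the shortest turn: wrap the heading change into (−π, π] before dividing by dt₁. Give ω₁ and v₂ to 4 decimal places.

ω₁ = -0.8138, v₂ = 4.2164

heading to target = atan2(-4−-2, -1.5−4.5) = -2.8198
Δθ = wrap(-2.8198 − -0.7854) = -2.0344; ω₁ = Δθ/dt₁ = -0.8138
distance = √((-1.5−4.5)² + (-4−-2)²) = 6.3246; v₂ = distance/dt₂ = 4.2164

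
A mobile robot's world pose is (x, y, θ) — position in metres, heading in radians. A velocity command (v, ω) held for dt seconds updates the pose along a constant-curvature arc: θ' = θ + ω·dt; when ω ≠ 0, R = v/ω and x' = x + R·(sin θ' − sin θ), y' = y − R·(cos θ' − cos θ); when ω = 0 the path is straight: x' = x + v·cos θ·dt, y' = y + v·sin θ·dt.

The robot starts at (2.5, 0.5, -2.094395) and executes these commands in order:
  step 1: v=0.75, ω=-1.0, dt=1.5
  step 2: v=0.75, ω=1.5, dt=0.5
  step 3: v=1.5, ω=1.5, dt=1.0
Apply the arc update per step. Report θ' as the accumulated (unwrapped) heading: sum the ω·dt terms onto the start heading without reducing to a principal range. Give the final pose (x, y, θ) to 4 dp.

(0.4756, -0.9516, -1.3444)

step 1: θ'=-3.5944 (R=-0.7500) → pose (1.5224, 0.2006, -3.5944)
step 2: θ'=-2.8444 (R=0.5000) → pose (1.1572, 0.2290, -2.8444)
step 3: θ'=-1.3444 (R=1.0000) → pose (0.4756, -0.9516, -1.3444)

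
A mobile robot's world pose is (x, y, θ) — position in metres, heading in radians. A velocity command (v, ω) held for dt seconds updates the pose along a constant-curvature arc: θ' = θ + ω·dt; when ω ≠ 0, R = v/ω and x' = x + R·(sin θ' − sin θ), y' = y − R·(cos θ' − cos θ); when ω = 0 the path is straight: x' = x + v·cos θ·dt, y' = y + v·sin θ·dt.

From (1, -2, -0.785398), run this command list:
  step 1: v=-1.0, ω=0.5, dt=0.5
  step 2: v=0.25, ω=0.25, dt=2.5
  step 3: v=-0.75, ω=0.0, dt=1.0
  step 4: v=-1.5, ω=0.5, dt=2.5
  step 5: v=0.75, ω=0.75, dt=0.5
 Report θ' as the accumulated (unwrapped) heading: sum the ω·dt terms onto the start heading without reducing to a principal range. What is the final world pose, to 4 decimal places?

step 1: θ'=-0.5354 (R=-2.0000) → pose (0.6062, -1.6941, -0.5354)
step 2: θ'=0.0896 (R=1.0000) → pose (1.2058, -1.8300, 0.0896)
step 3: θ'=0.0896 (straight) → pose (0.4588, -1.8971, 0.0896)
step 4: θ'=1.3396 (R=-3.0000) → pose (-2.1929, -4.1977, 1.3396)
step 5: θ'=1.7146 (R=1.0000) → pose (-2.1766, -3.8252, 1.7146)

(-2.1766, -3.8252, 1.7146)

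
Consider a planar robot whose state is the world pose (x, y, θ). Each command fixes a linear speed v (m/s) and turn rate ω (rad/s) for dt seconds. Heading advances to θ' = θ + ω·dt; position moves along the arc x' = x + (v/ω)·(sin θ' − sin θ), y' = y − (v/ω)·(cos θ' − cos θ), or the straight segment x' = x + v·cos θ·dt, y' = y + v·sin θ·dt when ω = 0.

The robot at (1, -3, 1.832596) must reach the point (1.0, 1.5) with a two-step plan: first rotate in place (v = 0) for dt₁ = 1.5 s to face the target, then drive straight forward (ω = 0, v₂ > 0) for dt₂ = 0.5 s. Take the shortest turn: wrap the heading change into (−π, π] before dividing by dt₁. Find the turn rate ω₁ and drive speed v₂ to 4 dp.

heading to target = atan2(1.5−-3, 1−1) = 1.5708
Δθ = wrap(1.5708 − 1.8326) = -0.2618; ω₁ = Δθ/dt₁ = -0.1745
distance = √((1−1)² + (1.5−-3)²) = 4.5000; v₂ = distance/dt₂ = 9.0000

ω₁ = -0.1745, v₂ = 9.0000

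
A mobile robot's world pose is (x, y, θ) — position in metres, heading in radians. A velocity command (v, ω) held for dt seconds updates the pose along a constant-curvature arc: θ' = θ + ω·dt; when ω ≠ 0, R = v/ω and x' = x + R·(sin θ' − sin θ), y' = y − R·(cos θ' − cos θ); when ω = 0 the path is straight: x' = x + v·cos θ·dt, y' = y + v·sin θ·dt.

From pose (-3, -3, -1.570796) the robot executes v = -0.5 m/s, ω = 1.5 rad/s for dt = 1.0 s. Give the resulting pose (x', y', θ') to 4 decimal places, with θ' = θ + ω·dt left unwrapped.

(-3.3098, -2.6675, -0.0708)

θ' = -1.5708 + 1.5·1.0 = -0.0708
R = v/ω = -0.5/1.5 = -0.3333
x' = -3 + -0.3333·(sin -0.0708 − sin -1.5708) = -3.3098
y' = -3 − -0.3333·(cos -0.0708 − cos -1.5708) = -2.6675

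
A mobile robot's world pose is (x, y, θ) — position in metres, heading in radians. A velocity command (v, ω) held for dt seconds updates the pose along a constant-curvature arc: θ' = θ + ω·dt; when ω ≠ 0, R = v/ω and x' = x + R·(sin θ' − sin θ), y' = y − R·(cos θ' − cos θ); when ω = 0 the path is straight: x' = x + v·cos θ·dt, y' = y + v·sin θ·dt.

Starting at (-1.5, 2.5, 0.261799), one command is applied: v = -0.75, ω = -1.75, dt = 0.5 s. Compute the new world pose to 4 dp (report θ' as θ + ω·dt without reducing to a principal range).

θ' = 0.2618 + -1.75·0.5 = -0.6132
R = v/ω = -0.75/-1.75 = 0.4286
x' = -1.5 + 0.4286·(sin -0.6132 − sin 0.2618) = -1.8576
y' = 2.5 − 0.4286·(cos -0.6132 − cos 0.2618) = 2.5635

(-1.8576, 2.5635, -0.6132)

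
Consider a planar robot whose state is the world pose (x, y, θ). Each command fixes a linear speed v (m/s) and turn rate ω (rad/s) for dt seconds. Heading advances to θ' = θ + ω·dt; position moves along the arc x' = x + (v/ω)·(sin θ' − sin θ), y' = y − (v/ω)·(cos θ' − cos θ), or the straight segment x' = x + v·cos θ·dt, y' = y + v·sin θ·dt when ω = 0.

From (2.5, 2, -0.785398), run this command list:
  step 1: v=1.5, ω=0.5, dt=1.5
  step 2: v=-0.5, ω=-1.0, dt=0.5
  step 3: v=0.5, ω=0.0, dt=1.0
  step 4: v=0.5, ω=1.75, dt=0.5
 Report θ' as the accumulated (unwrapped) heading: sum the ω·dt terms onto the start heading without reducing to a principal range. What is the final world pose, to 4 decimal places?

step 1: θ'=-0.0354 (R=3.0000) → pose (4.5151, 1.1232, -0.0354)
step 2: θ'=-0.5354 (R=0.5000) → pose (4.2778, 1.1929, -0.5354)
step 3: θ'=-0.5354 (straight) → pose (4.7078, 0.9378, -0.5354)
step 4: θ'=0.3396 (R=0.2857) → pose (4.9487, 0.9141, 0.3396)

(4.9487, 0.9141, 0.3396)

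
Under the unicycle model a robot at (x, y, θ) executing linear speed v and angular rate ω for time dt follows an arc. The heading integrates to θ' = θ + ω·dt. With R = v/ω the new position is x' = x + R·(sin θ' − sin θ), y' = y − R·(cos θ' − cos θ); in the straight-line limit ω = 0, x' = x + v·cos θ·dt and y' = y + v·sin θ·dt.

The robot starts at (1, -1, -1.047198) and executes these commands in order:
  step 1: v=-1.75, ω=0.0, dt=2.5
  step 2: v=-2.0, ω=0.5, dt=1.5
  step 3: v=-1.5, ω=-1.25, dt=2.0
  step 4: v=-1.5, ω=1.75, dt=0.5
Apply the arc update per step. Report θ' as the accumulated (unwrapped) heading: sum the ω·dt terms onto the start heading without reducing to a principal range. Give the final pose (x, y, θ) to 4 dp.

(-3.0186, 7.4022, -1.9222)

step 1: θ'=-1.0472 (straight) → pose (-1.1875, 2.7889, -1.0472)
step 2: θ'=-0.2972 (R=-4.0000) → pose (-3.4802, 4.6135, -0.2972)
step 3: θ'=-2.7972 (R=1.2000) → pose (-3.5340, 6.8904, -2.7972)
step 4: θ'=-1.9222 (R=-0.8571) → pose (-3.0186, 7.4022, -1.9222)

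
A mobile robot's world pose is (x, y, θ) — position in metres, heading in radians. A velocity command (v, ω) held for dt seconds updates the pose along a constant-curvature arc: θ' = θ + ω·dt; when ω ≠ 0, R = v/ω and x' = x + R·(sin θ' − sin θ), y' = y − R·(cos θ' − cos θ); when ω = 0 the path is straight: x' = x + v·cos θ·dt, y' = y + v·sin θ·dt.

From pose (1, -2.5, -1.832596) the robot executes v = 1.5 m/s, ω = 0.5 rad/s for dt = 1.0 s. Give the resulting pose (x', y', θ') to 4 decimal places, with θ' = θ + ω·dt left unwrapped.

θ' = -1.8326 + 0.5·1.0 = -1.3326
R = v/ω = 1.5/0.5 = 3.0000
x' = 1 + 3.0000·(sin -1.3326 − sin -1.8326) = 0.9825
y' = -2.5 − 3.0000·(cos -1.3326 − cos -1.8326) = -3.9843

(0.9825, -3.9843, -1.3326)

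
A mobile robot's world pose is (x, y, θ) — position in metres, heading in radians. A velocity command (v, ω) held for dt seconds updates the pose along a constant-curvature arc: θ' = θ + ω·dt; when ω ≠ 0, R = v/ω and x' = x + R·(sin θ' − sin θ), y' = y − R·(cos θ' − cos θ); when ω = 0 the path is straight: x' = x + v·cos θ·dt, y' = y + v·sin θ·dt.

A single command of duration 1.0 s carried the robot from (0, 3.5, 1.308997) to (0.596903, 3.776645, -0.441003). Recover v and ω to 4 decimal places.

Δθ = -0.441003 − 1.308997 = -1.750000
ω = Δθ/dt = -1.750000/1.0 = -1.7500
R = Δx/(sin θ' − sin θ) = -0.4286
v = R·ω = -0.4286·-1.7500 = 0.7500

v = 0.7500, ω = -1.7500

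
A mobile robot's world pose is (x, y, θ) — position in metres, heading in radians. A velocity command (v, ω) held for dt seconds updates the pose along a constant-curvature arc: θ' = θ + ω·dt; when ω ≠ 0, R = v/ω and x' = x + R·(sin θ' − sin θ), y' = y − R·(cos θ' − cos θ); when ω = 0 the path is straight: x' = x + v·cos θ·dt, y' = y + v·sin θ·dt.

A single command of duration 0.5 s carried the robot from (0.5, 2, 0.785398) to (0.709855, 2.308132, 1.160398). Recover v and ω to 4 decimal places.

Δθ = 1.160398 − 0.785398 = 0.375000
ω = Δθ/dt = 0.375000/0.5 = 0.7500
R = −Δy/(cos θ' − cos θ) = 1.0000
v = R·ω = 1.0000·0.7500 = 0.7500

v = 0.7500, ω = 0.7500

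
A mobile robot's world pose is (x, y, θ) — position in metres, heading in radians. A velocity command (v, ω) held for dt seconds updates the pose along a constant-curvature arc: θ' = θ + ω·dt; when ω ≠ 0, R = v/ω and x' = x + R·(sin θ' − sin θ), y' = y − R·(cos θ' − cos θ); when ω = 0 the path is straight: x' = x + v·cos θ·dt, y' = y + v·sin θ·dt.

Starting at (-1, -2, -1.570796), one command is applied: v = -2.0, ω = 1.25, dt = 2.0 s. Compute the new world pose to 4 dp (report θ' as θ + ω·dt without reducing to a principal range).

(-3.8818, -1.0424, 0.9292)

θ' = -1.5708 + 1.25·2.0 = 0.9292
R = v/ω = -2.0/1.25 = -1.6000
x' = -1 + -1.6000·(sin 0.9292 − sin -1.5708) = -3.8818
y' = -2 − -1.6000·(cos 0.9292 − cos -1.5708) = -1.0424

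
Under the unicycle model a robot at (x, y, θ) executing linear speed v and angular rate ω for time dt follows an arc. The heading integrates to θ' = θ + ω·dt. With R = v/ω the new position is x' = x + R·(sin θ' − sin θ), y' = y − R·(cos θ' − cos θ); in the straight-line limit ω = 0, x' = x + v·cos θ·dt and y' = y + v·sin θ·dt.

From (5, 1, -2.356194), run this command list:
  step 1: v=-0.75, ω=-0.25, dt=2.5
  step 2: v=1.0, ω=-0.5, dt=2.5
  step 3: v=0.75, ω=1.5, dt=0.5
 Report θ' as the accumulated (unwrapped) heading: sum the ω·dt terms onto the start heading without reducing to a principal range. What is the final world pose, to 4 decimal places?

step 1: θ'=-2.9812 (R=3.0000) → pose (6.6422, 1.8402, -2.9812)
step 2: θ'=-4.2312 (R=-2.0000) → pose (4.5499, 2.8888, -4.2312)
step 3: θ'=-3.4812 (R=0.5000) → pose (4.2732, 3.1288, -3.4812)

(4.2732, 3.1288, -3.4812)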